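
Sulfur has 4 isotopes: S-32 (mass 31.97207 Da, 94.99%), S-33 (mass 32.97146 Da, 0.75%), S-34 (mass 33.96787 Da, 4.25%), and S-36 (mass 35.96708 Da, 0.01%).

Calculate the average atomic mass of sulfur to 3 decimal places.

Ar = Σ fᵢ·mᵢ = 0.9499 × 31.97207 + 0.0075 × 32.97146 + 0.0425 × 33.96787 + 0.0001 × 35.96708
= 30.370269 + 0.247286 + 1.443634 + 0.003597 = 32.064786 Da

32.065 Da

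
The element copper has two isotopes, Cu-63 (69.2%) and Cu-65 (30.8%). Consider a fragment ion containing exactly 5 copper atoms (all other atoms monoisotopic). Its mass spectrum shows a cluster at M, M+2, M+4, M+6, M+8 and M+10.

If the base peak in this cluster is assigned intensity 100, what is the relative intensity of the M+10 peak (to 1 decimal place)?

0.8

(0.692 + 0.308)^5 gives M 0.1587, M+2 0.3531, M+4 0.3144, M+6 0.1399, M+8 0.0311, M+10 0.0028; the largest is M+2.
P(M+2) = C(5,1) × 0.692^4 × 0.308^1 = 5 × 0.22931073 × 0.3080 = 0.353139 (base)
P(M+10) = C(5,5) × 0.692^0 × 0.308^5 = 1 × 1.0000 × 0.00277175 = 0.002772
Relative intensity = 0.002772 / 0.353139 × 100 = 0.8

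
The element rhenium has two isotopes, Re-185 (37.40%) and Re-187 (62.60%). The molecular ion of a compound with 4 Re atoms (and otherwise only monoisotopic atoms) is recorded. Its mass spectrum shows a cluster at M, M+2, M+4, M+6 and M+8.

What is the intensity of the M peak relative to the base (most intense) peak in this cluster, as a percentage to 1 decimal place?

5.3%

Binomial terms of (0.3740 + 0.6260)^4: M 0.0196, M+2 0.1310, M+4 0.3289, M+6 0.3670, M+8 0.1536 → M+6 is the base peak.
P(M+6) = C(4,3) × 0.3740^1 × 0.6260^3 = 4 × 0.3740 × 0.24531438 = 0.366990 (base)
P(M) = C(4,0) × 0.3740^4 × 0.6260^0 = 1 × 0.0195653 × 1.0000 = 0.019565
Relative intensity = 0.019565 / 0.366990 × 100 = 5.3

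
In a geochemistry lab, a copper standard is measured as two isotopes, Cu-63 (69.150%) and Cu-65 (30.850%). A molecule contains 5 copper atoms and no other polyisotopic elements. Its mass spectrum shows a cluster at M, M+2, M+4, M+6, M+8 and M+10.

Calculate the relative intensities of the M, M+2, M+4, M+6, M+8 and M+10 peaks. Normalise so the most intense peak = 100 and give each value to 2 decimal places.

The 5 Cu atoms are independent, so intensities follow the terms of (0.69150 + 0.30850)^5.
P(M) = 0.69150^5 = 0.158111
P(M+2) = 5 × 0.69150^4 × 0.30850^1 = 0.352691
P(M+4) = 10 × 0.69150^3 × 0.30850^2 = 0.314693
P(M+6) = 10 × 0.69150^2 × 0.30850^3 = 0.140394
P(M+8) = 5 × 0.69150^1 × 0.30850^4 = 0.031317
P(M+10) = 0.30850^5 = 0.002794
The M+2 peak is largest (0.352691); scaling to 100 gives 44.83 : 100.00 : 89.23 : 39.81 : 8.88 : 0.79.

44.83 : 100.00 : 89.23 : 39.81 : 8.88 : 0.79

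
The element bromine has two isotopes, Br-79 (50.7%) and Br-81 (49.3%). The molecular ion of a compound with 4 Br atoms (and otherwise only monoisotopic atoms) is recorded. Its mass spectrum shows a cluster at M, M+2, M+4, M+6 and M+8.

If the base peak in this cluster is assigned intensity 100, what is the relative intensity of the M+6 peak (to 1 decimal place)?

Term probabilities: M 0.0661, M+2 0.2570, M+4 0.3749, M+6 0.2430, M+8 0.0591. Base peak = M+4.
P(M+4) = C(4,2) × 0.507^2 × 0.493^2 = 6 × 0.257049 × 0.243049 = 0.374853 (base)
P(M+6) = C(4,3) × 0.507^1 × 0.493^3 = 4 × 0.5070 × 0.11982316 = 0.243001
Relative intensity = 0.243001 / 0.374853 × 100 = 64.8

64.8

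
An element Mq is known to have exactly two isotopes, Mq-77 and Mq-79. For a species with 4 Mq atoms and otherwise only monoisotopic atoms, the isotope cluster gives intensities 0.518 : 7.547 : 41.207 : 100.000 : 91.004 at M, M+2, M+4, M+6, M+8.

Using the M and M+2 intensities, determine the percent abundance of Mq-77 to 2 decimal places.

Write p for the Mq-77 fraction. I(M+2)/I(M) = [C(4,1)·p^3·(1−p)] / p^4 = 4·(1−p)/p = 7.547/0.518 = 14.5695
(1−p)/p = 14.5695/4 = 3.6424  ⇒  p = 1/(1 + 3.6424) = 0.2154
Mq-77: 21.54%, Mq-79: 78.46%.

21.54%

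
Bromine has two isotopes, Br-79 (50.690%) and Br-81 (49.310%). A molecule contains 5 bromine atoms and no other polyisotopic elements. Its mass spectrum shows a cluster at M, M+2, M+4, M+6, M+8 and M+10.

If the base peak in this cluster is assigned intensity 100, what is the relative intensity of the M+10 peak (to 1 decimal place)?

Term probabilities: M 0.0335, M+2 0.1628, M+4 0.3167, M+6 0.3081, M+8 0.1498, M+10 0.0292. Base peak = M+4.
P(M+4) = C(5,2) × 0.50690^3 × 0.49310^2 = 10 × 0.13024674 × 0.24314761 = 0.316692 (base)
P(M+10) = C(5,5) × 0.50690^0 × 0.49310^5 = 1 × 1.0000 × 0.02915245 = 0.029152
Relative intensity = 0.029152 / 0.316692 × 100 = 9.2

9.2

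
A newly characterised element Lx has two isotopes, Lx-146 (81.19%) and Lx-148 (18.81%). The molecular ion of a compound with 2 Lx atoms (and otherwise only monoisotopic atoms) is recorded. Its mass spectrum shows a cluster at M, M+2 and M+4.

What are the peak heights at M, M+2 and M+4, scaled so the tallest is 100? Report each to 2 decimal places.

Expanding (0.8119 + 0.1881)^2:
P(M) = 0.8119^2 = 0.659182
P(M+2) = 2 × 0.8119^1 × 0.1881^1 = 0.305437
P(M+4) = 0.1881^2 = 0.035382
The M peak is largest (0.659182); scaling to 100 gives 100.00 : 46.34 : 5.37.

100.00 : 46.34 : 5.37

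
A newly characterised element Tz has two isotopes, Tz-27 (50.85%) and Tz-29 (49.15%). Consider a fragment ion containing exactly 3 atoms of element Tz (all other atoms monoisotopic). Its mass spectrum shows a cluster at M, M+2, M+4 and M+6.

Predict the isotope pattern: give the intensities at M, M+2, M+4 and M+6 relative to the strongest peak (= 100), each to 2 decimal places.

34.49 : 100.00 : 96.66 : 31.14

Expanding (0.5085 + 0.4915)^3:
P(M) = 0.5085^3 = 0.131484
P(M+2) = 3 × 0.5085^2 × 0.4915^1 = 0.381265
P(M+4) = 3 × 0.5085^1 × 0.4915^2 = 0.368518
P(M+6) = 0.4915^3 = 0.118733
The M+2 peak is largest (0.381265); scaling to 100 gives 34.49 : 100.00 : 96.66 : 31.14.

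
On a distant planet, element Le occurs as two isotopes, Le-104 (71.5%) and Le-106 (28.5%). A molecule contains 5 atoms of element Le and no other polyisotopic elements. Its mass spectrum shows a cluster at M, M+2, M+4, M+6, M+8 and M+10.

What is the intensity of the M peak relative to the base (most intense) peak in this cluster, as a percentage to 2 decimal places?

Term probabilities: M 0.1869, M+2 0.3724, M+4 0.2969, M+6 0.1183, M+8 0.0236, M+10 0.0019. Base peak = M+2.
P(M+2) = C(5,1) × 0.715^4 × 0.285^1 = 5 × 0.261351 × 0.2850 = 0.372425 (base)
P(M) = C(5,0) × 0.715^5 × 0.285^0 = 1 × 0.18686597 × 1.0000 = 0.186866
Relative intensity = 0.186866 / 0.372425 × 100 = 50.18

50.18%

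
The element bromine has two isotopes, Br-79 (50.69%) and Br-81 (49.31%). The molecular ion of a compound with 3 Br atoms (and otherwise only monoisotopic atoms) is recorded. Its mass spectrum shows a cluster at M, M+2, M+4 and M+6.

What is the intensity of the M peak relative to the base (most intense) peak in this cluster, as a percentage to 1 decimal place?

Binomial terms of (0.5069 + 0.4931)^3: M 0.1302, M+2 0.3801, M+4 0.3698, M+6 0.1199 → M+2 is the base peak.
P(M+2) = C(3,1) × 0.5069^2 × 0.4931^1 = 3 × 0.25694761 × 0.4931 = 0.380103 (base)
P(M) = C(3,0) × 0.5069^3 × 0.4931^0 = 1 × 0.13024674 × 1.0000 = 0.130247
Relative intensity = 0.130247 / 0.380103 × 100 = 34.3

34.3%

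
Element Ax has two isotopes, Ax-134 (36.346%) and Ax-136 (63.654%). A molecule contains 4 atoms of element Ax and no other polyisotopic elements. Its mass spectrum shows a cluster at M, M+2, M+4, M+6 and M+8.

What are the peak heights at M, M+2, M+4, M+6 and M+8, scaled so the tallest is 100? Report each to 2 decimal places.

4.65 : 32.60 : 85.65 : 100.00 : 43.78

Expanding (0.36346 + 0.63654)^4:
P(M) = 0.36346^4 = 0.017451
P(M+2) = 4 × 0.36346^3 × 0.63654^1 = 0.122252
P(M+4) = 6 × 0.36346^2 × 0.63654^2 = 0.321156
P(M+6) = 4 × 0.36346^1 × 0.63654^3 = 0.374968
P(M+8) = 0.63654^4 = 0.164173
The M+6 peak is largest (0.374968); scaling to 100 gives 4.65 : 32.60 : 85.65 : 100.00 : 43.78.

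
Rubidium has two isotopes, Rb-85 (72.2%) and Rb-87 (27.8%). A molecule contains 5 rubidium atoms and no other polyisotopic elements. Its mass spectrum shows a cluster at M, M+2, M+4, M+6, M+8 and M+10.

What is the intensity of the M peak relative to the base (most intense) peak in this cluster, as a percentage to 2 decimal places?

(0.722 + 0.278)^5 gives M 0.1962, M+2 0.3777, M+4 0.2909, M+6 0.1120, M+8 0.0216, M+10 0.0017; the largest is M+2.
P(M+2) = C(5,1) × 0.722^4 × 0.278^1 = 5 × 0.27173701 × 0.2780 = 0.377714 (base)
P(M) = C(5,0) × 0.722^5 × 0.278^0 = 1 × 0.19619412 × 1.0000 = 0.196194
Relative intensity = 0.196194 / 0.377714 × 100 = 51.94

51.94%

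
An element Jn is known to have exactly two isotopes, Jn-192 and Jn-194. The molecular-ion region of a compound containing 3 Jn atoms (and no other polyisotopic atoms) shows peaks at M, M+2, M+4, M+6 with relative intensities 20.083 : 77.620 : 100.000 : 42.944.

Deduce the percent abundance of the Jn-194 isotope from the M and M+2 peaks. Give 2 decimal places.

56.30%

Let p = fractional abundance of Jn-192. I(M+2)/I(M) = [C(3,1)·p^2·(1−p)] / p^3 = 3·(1−p)/p = 77.620/20.083 = 3.8650
(1−p)/p = 3.8650/3 = 1.2883  ⇒  p = 1/(1 + 1.2883) = 0.4370
Jn-192: 43.70%, Jn-194: 56.30%.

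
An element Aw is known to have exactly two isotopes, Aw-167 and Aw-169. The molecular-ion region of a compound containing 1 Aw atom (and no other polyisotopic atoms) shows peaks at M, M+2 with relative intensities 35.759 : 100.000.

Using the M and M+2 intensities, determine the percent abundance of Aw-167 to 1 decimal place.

26.3%

If p is the fraction of Aw that is Aw-167, then I(M+2)/I(M) = [C(1,1)·p^0·(1−p)] / p^1 = 1·(1−p)/p = 100.000/35.759 = 2.7965
(1−p)/p = 2.7965/1 = 2.7965  ⇒  p = 1/(1 + 2.7965) = 0.2634
Aw-167: 26.3%, Aw-169: 73.7%.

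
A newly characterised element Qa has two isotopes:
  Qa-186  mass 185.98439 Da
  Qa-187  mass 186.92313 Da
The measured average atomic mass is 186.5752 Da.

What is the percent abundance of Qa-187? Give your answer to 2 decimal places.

With x = fraction of Qa-186 (so Qa-187 is 1 − x):
185.98439·x + 186.92313·(1 − x) = 186.5752
(185.98439 − 186.92313)·x = 186.5752 − 186.92313
x = -0.34793 / -0.93874 = 0.37064 → 37.06% Qa-186, 62.94% Qa-187.

62.94%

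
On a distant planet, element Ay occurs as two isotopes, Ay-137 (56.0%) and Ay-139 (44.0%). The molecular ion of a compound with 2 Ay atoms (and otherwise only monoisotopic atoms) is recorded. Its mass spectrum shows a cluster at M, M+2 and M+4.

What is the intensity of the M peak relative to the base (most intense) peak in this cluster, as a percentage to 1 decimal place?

63.6%

Binomial terms of (0.560 + 0.440)^2: M 0.3136, M+2 0.4928, M+4 0.1936 → M+2 is the base peak.
P(M+2) = C(2,1) × 0.560^1 × 0.440^1 = 2 × 0.5600 × 0.4400 = 0.492800 (base)
P(M) = C(2,0) × 0.560^2 × 0.440^0 = 1 × 0.3136 × 1.0000 = 0.313600
Relative intensity = 0.313600 / 0.492800 × 100 = 63.6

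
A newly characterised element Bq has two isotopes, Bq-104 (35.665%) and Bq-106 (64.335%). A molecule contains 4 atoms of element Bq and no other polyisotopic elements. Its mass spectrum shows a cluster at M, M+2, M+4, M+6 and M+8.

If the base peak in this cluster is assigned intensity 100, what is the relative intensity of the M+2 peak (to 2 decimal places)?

30.73

Binomial terms of (0.35665 + 0.64335)^4: M 0.0162, M+2 0.1167, M+4 0.3159, M+6 0.3799, M+8 0.1713 → M+6 is the base peak.
P(M+6) = C(4,3) × 0.35665^1 × 0.64335^3 = 4 × 0.35665 × 0.26628206 = 0.379878 (base)
P(M+2) = C(4,1) × 0.35665^3 × 0.64335^1 = 4 × 0.0453656 × 0.64335 = 0.116744
Relative intensity = 0.116744 / 0.379878 × 100 = 30.73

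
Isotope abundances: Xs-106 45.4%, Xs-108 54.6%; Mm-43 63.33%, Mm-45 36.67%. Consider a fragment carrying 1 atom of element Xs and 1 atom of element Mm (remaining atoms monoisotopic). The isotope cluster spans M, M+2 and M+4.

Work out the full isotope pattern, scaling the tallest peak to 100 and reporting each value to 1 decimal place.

56.1 : 100.0 : 39.1

Element Xs pattern (n=1): 0.4540 : 0.5460
Element Mm pattern (n=1): 0.6333 : 0.3667
Convolve the two distributions (both contribute in 2-u steps):
  M: 0.4540×0.6333 = 0.287518
  M+2: 0.4540×0.3667 + 0.5460×0.6333 = 0.512264
  M+4: 0.5460×0.3667 = 0.200218
Scale to base peak (0.512264) = 100: 56.1 : 100.0 : 39.1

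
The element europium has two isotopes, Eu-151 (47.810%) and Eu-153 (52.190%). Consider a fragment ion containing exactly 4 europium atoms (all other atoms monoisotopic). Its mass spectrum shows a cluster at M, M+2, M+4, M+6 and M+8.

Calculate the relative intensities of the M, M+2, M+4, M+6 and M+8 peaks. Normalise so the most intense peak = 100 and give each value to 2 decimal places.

13.99 : 61.07 : 100.00 : 72.77 : 19.86

Each Eu atom is independently Eu-151 (p = 0.47810) or Eu-153 (q = 0.52190); the cluster is the binomial expansion (p + q)^4.
P(M) = 0.47810^4 = 0.052249
P(M+2) = 4 × 0.47810^3 × 0.52190^1 = 0.228141
P(M+4) = 6 × 0.47810^2 × 0.52190^2 = 0.373563
P(M+6) = 4 × 0.47810^1 × 0.52190^3 = 0.271857
P(M+8) = 0.52190^4 = 0.074191
The M+4 peak is largest (0.373563); scaling to 100 gives 13.99 : 61.07 : 100.00 : 72.77 : 19.86.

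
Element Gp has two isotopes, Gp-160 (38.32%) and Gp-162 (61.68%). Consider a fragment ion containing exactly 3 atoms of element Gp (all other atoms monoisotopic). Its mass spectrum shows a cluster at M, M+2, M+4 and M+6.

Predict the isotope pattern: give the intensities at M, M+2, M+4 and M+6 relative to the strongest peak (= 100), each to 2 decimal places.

12.87 : 62.13 : 100.00 : 53.65

The 3 Gp atoms are independent, so intensities follow the terms of (0.3832 + 0.6168)^3.
P(M) = 0.3832^3 = 0.056270
P(M+2) = 3 × 0.3832^2 × 0.6168^1 = 0.271717
P(M+4) = 3 × 0.3832^1 × 0.6168^2 = 0.437356
P(M+6) = 0.6168^3 = 0.234657
The M+4 peak is largest (0.437356); scaling to 100 gives 12.87 : 62.13 : 100.00 : 53.65.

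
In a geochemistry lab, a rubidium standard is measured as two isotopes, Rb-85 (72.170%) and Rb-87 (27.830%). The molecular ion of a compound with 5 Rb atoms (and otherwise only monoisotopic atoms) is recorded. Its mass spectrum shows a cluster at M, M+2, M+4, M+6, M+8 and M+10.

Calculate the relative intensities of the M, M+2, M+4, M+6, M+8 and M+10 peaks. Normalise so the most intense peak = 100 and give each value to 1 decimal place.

51.9 : 100.0 : 77.1 : 29.7 : 5.7 : 0.4

Each Rb atom is independently Rb-85 (p = 0.72170) or Rb-87 (q = 0.27830); the cluster is the binomial expansion (p + q)^5.
P(M) = 0.72170^5 = 0.195787
P(M+2) = 5 × 0.72170^4 × 0.27830^1 = 0.377494
P(M+4) = 10 × 0.72170^3 × 0.27830^2 = 0.291136
P(M+6) = 10 × 0.72170^2 × 0.27830^3 = 0.112267
P(M+8) = 5 × 0.72170^1 × 0.27830^4 = 0.021646
P(M+10) = 0.27830^5 = 0.001669
The M+2 peak is largest (0.377494); scaling to 100 gives 51.9 : 100.0 : 77.1 : 29.7 : 5.7 : 0.4.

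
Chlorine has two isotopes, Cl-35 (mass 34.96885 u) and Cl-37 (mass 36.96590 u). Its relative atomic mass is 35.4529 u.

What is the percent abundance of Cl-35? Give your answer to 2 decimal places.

With x = fraction of Cl-35 (so Cl-37 is 1 − x):
34.96885·x + 36.96590·(1 − x) = 35.4529
(34.96885 − 36.96590)·x = 35.4529 − 36.96590
x = -1.51300 / -1.99705 = 0.75762 → 75.76% Cl-35, 24.24% Cl-37.

75.76%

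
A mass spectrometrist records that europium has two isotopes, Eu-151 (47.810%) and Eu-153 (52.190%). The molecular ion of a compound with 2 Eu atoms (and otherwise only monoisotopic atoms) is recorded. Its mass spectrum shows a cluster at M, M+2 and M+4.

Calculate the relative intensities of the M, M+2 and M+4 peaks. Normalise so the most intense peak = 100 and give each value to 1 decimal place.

Expanding (0.47810 + 0.52190)^2:
P(M) = 0.47810^2 = 0.228580
P(M+2) = 2 × 0.47810^1 × 0.52190^1 = 0.499041
P(M+4) = 0.52190^2 = 0.272380
The M+2 peak is largest (0.499041); scaling to 100 gives 45.8 : 100.0 : 54.6.

45.8 : 100.0 : 54.6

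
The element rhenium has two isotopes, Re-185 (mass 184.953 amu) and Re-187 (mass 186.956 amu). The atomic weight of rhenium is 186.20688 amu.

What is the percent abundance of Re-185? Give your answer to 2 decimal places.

37.40%

Writing the weighted mean with unknown fraction x of Re-185:
184.953·x + 186.956·(1 − x) = 186.20688
(184.953 − 186.956)·x = 186.20688 − 186.956
x = -0.74912 / -2.003 = 0.37400 → 37.40% Re-185, 62.60% Re-187.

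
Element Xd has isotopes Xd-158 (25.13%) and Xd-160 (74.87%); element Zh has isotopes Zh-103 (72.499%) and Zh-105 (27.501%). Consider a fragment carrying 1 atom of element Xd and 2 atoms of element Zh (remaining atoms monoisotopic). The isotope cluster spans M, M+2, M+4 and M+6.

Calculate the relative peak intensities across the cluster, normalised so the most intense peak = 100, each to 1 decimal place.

26.8 : 100.0 : 64.3 : 11.5

Element Xd pattern (n=1): 0.2513 : 0.7487
Element Zh pattern (n=2): 0.5256105 : 0.398759 : 0.0756305
Convolve the two distributions (both contribute in 2-u steps):
  M: 0.2513×0.5256105 = 0.132086
  M+2: 0.2513×0.398759 + 0.7487×0.5256105 = 0.493733
  M+4: 0.2513×0.0756305 + 0.7487×0.398759 = 0.317557
  M+6: 0.7487×0.0756305 = 0.056625
Scale to base peak (0.493733) = 100: 26.8 : 100.0 : 64.3 : 11.5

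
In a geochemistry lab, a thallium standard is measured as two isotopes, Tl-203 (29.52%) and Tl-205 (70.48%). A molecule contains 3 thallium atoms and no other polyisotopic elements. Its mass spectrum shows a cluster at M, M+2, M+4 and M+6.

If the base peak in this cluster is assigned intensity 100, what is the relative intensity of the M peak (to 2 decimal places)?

Term probabilities: M 0.0257, M+2 0.1843, M+4 0.4399, M+6 0.3501. Base peak = M+4.
P(M+4) = C(3,2) × 0.2952^1 × 0.7048^2 = 3 × 0.2952 × 0.49674304 = 0.439916 (base)
P(M) = C(3,0) × 0.2952^3 × 0.7048^0 = 1 × 0.02572463 × 1.0000 = 0.025725
Relative intensity = 0.025725 / 0.439916 × 100 = 5.85

5.85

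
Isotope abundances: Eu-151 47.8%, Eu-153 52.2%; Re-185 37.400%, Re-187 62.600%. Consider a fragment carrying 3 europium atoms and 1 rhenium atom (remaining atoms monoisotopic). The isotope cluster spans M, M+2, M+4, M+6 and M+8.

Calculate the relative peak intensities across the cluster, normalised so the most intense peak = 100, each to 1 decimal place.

11.0 : 54.6 : 100.0 : 80.5 : 24.1

Europium pattern (n=3): 0.10921535 : 0.35780594 : 0.39074206 : 0.14223665
Rhenium pattern (n=1): 0.3740 : 0.6260
Convolve the two distributions (both contribute in 2-u steps):
  M: 0.10921535×0.3740 = 0.040847
  M+2: 0.10921535×0.6260 + 0.35780594×0.3740 = 0.202188
  M+4: 0.35780594×0.6260 + 0.39074206×0.3740 = 0.370124
  M+6: 0.39074206×0.6260 + 0.14223665×0.3740 = 0.297801
  M+8: 0.14223665×0.6260 = 0.089040
Scale to base peak (0.370124) = 100: 11.0 : 54.6 : 100.0 : 80.5 : 24.1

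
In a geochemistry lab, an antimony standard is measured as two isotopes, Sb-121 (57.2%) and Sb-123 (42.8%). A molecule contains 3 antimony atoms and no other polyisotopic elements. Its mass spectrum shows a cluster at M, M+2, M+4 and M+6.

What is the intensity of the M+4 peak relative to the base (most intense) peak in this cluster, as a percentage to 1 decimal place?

Term probabilities: M 0.1871, M+2 0.4201, M+4 0.3143, M+6 0.0784. Base peak = M+2.
P(M+2) = C(3,1) × 0.572^2 × 0.428^1 = 3 × 0.327184 × 0.4280 = 0.420104 (base)
P(M+4) = C(3,2) × 0.572^1 × 0.428^2 = 3 × 0.5720 × 0.183184 = 0.314344
Relative intensity = 0.314344 / 0.420104 × 100 = 74.8

74.8%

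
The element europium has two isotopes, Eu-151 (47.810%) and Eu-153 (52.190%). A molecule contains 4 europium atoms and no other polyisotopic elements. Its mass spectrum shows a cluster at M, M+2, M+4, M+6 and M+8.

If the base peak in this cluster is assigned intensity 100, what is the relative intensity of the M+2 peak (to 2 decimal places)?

(0.47810 + 0.52190)^4 gives M 0.0522, M+2 0.2281, M+4 0.3736, M+6 0.2719, M+8 0.0742; the largest is M+4.
P(M+4) = C(4,2) × 0.47810^2 × 0.52190^2 = 6 × 0.22857961 × 0.27237961 = 0.373563 (base)
P(M+2) = C(4,1) × 0.47810^3 × 0.52190^1 = 4 × 0.10928391 × 0.5219 = 0.228141
Relative intensity = 0.228141 / 0.373563 × 100 = 61.07

61.07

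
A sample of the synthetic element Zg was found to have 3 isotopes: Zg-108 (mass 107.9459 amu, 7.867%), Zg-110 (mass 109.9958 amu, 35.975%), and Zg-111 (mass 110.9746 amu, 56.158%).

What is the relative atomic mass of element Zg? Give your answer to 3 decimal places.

110.384 amu

Weight each isotope mass by its fractional abundance: 0.07867 × 107.9459 + 0.35975 × 109.9958 + 0.56158 × 110.9746
= 8.49210 + 39.57099 + 62.32112 = 110.38421 amu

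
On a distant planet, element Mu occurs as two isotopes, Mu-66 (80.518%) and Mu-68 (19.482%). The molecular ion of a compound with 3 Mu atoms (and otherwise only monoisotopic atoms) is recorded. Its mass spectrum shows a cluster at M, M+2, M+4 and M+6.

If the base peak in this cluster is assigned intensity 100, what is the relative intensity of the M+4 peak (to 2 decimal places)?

(0.80518 + 0.19482)^3 gives M 0.5220, M+2 0.3789, M+4 0.0917, M+6 0.0074; the largest is M.
P(M) = C(3,0) × 0.80518^3 × 0.19482^0 = 1 × 0.52201014 × 1.0000 = 0.522010 (base)
P(M+4) = C(3,2) × 0.80518^1 × 0.19482^2 = 3 × 0.80518 × 0.03795483 = 0.091681
Relative intensity = 0.091681 / 0.522010 × 100 = 17.56

17.56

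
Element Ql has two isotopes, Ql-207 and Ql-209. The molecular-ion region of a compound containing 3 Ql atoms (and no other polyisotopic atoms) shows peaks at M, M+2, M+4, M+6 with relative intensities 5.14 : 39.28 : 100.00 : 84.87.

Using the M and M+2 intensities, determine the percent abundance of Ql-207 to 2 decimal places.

Write p for the Ql-207 fraction. I(M+2)/I(M) = [C(3,1)·p^2·(1−p)] / p^3 = 3·(1−p)/p = 39.28/5.14 = 7.6420
(1−p)/p = 7.6420/3 = 2.5473  ⇒  p = 1/(1 + 2.5473) = 0.2819
Ql-207: 28.19%, Ql-209: 71.81%.

28.19%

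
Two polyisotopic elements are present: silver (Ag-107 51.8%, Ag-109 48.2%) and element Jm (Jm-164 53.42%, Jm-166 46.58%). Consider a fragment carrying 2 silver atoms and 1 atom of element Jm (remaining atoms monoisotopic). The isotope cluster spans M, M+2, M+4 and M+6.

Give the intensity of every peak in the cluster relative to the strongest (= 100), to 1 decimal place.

36.6 : 100.0 : 91.1 : 27.6

Silver pattern (n=2): 0.268324 : 0.499352 : 0.232324
Element Jm pattern (n=1): 0.5342 : 0.4658
Convolve the two distributions (both contribute in 2-u steps):
  M: 0.268324×0.5342 = 0.143339
  M+2: 0.268324×0.4658 + 0.499352×0.5342 = 0.391739
  M+4: 0.499352×0.4658 + 0.232324×0.5342 = 0.356706
  M+6: 0.232324×0.4658 = 0.108217
Scale to base peak (0.391739) = 100: 36.6 : 100.0 : 91.1 : 27.6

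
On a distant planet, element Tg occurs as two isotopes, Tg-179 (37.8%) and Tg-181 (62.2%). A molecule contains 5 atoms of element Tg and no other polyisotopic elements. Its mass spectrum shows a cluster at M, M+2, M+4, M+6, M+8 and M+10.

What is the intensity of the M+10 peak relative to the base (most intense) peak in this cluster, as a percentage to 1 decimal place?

Term probabilities: M 0.0077, M+2 0.0635, M+4 0.2090, M+6 0.3438, M+8 0.2829, M+10 0.0931. Base peak = M+6.
P(M+6) = C(5,3) × 0.378^2 × 0.622^3 = 10 × 0.142884 × 0.24064185 = 0.343839 (base)
P(M+10) = C(5,5) × 0.378^0 × 0.622^5 = 1 × 1.0000 × 0.09310048 = 0.093100
Relative intensity = 0.093100 / 0.343839 × 100 = 27.1

27.1%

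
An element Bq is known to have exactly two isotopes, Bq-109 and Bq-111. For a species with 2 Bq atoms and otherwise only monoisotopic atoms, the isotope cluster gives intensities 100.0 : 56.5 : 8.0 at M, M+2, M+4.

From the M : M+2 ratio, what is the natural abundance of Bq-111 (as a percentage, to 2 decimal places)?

Let p = fractional abundance of Bq-109. I(M+2)/I(M) = [C(2,1)·p^1·(1−p)] / p^2 = 2·(1−p)/p = 56.5/100.0 = 0.5650
(1−p)/p = 0.5650/2 = 0.2825  ⇒  p = 1/(1 + 0.2825) = 0.7797
Bq-109: 77.97%, Bq-111: 22.03%.

22.03%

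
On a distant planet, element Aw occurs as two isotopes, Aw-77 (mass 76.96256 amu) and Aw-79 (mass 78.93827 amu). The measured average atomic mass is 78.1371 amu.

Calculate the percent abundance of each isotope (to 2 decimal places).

Aw-77: 40.55%, Aw-79: 59.45%

Writing the weighted mean with unknown fraction x of Aw-77:
76.96256·x + 78.93827·(1 − x) = 78.1371
(76.96256 − 78.93827)·x = 78.1371 − 78.93827
x = -0.80117 / -1.97571 = 0.40551 → 40.55% Aw-77, 59.45% Aw-79.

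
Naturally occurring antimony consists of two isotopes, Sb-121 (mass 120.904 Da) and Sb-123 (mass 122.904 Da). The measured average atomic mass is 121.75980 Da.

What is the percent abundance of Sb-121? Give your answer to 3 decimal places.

With x = fraction of Sb-121 (so Sb-123 is 1 − x):
120.904·x + 122.904·(1 − x) = 121.75980
(120.904 − 122.904)·x = 121.75980 − 122.904
x = -1.14420 / -2.000 = 0.57210 → 57.210% Sb-121, 42.790% Sb-123.

57.210%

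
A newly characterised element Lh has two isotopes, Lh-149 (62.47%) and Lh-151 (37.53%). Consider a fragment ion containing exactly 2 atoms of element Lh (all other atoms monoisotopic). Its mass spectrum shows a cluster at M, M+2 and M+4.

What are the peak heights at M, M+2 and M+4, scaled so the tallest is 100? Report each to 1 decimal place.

83.2 : 100.0 : 30.0

Each Lh atom is independently Lh-149 (p = 0.6247) or Lh-151 (q = 0.3753); the cluster is the binomial expansion (p + q)^2.
P(M) = 0.6247^2 = 0.390250
P(M+2) = 2 × 0.6247^1 × 0.3753^1 = 0.468900
P(M+4) = 0.3753^2 = 0.140850
The M+2 peak is largest (0.468900); scaling to 100 gives 83.2 : 100.0 : 30.0.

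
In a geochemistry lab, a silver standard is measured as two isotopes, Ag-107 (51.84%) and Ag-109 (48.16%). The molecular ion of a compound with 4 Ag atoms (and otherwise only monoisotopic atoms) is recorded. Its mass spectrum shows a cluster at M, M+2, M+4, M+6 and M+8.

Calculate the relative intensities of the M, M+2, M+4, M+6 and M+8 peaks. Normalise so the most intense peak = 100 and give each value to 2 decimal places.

Expanding (0.5184 + 0.4816)^4:
P(M) = 0.5184^4 = 0.072220
P(M+2) = 4 × 0.5184^3 × 0.4816^1 = 0.268375
P(M+4) = 6 × 0.5184^2 × 0.4816^2 = 0.373985
P(M+6) = 4 × 0.5184^1 × 0.4816^3 = 0.231624
P(M+8) = 0.4816^4 = 0.053795
The M+4 peak is largest (0.373985); scaling to 100 gives 19.31 : 71.76 : 100.00 : 61.93 : 14.38.

19.31 : 71.76 : 100.00 : 61.93 : 14.38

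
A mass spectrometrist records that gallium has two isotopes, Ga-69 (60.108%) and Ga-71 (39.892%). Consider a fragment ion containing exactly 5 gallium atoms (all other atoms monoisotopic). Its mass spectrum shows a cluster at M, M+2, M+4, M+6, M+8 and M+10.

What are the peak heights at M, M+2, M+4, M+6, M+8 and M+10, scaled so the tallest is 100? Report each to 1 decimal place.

The 5 Ga atoms are independent, so intensities follow the terms of (0.60108 + 0.39892)^5.
P(M) = 0.60108^5 = 0.078462
P(M+2) = 5 × 0.60108^4 × 0.39892^1 = 0.260366
P(M+4) = 10 × 0.60108^3 × 0.39892^2 = 0.345596
P(M+6) = 10 × 0.60108^2 × 0.39892^3 = 0.229362
P(M+8) = 5 × 0.60108^1 × 0.39892^4 = 0.076111
P(M+10) = 0.39892^5 = 0.010103
The M+4 peak is largest (0.345596); scaling to 100 gives 22.7 : 75.3 : 100.0 : 66.4 : 22.0 : 2.9.

22.7 : 75.3 : 100.0 : 66.4 : 22.0 : 2.9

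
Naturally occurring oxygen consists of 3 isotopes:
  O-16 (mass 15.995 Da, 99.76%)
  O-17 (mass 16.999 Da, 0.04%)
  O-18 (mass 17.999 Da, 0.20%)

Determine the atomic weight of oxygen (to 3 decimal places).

Average mass = Σ (abundance × isotope mass) = 0.9976 × 15.995 + 0.0004 × 16.999 + 0.0020 × 17.999
= 15.9566 + 0.0068 + 0.0360 = 15.9994 Da

15.999 Da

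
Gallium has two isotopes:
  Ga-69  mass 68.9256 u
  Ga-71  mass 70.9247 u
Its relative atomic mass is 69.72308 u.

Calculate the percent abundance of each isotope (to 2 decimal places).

Let x be the fractional abundance of Ga-69; then Ga-71 has abundance 1 − x.
68.9256·x + 70.9247·(1 − x) = 69.72308
(68.9256 − 70.9247)·x = 69.72308 − 70.9247
x = -1.20162 / -1.9991 = 0.60108 → 60.11% Ga-69, 39.89% Ga-71.

Ga-69: 60.11%, Ga-71: 39.89%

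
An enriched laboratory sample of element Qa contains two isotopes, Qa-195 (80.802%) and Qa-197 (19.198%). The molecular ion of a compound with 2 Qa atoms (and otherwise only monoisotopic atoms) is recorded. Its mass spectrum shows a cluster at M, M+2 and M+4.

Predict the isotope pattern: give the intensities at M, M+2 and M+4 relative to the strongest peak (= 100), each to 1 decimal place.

100.0 : 47.5 : 5.6

The 2 Qa atoms are independent, so intensities follow the terms of (0.80802 + 0.19198)^2.
P(M) = 0.80802^2 = 0.652896
P(M+2) = 2 × 0.80802^1 × 0.19198^1 = 0.310247
P(M+4) = 0.19198^2 = 0.036856
The M peak is largest (0.652896); scaling to 100 gives 100.0 : 47.5 : 5.6.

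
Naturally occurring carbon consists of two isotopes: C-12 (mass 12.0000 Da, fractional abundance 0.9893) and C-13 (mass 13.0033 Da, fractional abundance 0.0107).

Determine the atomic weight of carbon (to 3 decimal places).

12.011 Da

Weight each isotope mass by its fractional abundance: 0.9893 × 12.0000 + 0.0107 × 13.0033
= 11.87160 + 0.13914 = 12.01074 Da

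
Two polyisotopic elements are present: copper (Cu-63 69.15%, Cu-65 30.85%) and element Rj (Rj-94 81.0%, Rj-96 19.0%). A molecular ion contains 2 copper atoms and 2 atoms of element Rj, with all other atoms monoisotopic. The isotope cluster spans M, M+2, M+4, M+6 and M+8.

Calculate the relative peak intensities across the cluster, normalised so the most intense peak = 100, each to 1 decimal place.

Copper pattern (n=2): 0.47817225 : 0.4266555 : 0.09517225
Element Rj pattern (n=2): 0.6561 : 0.3078 : 0.0361
Convolve the two distributions (both contribute in 2-u steps):
  M: 0.47817225×0.6561 = 0.313729
  M+2: 0.47817225×0.3078 + 0.4266555×0.6561 = 0.427110
  M+4: 0.47817225×0.0361 + 0.4266555×0.3078 + 0.09517225×0.6561 = 0.211029
  M+6: 0.4266555×0.0361 + 0.09517225×0.3078 = 0.044696
  M+8: 0.09517225×0.0361 = 0.003436
Scale to base peak (0.427110) = 100: 73.5 : 100.0 : 49.4 : 10.5 : 0.8

73.5 : 100.0 : 49.4 : 10.5 : 0.8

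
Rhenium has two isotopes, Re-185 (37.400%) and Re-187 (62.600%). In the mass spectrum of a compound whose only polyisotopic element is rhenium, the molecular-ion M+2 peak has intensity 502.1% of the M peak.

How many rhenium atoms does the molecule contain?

The M+2/M ratio from n Re atoms is n · q/p = n · 0.62600/0.37400.
n = 5.021 × 0.37400/0.62600 = 3.00 ≈ 3

3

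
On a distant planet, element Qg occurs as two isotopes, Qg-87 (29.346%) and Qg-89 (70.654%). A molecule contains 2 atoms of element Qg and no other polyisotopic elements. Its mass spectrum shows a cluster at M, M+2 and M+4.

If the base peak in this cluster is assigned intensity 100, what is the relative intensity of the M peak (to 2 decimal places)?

17.25

(0.29346 + 0.70654)^2 gives M 0.0861, M+2 0.4147, M+4 0.4992; the largest is M+4.
P(M+4) = C(2,2) × 0.29346^0 × 0.70654^2 = 1 × 1.0000 × 0.49919877 = 0.499199 (base)
P(M) = C(2,0) × 0.29346^2 × 0.70654^0 = 1 × 0.08611877 × 1.0000 = 0.086119
Relative intensity = 0.086119 / 0.499199 × 100 = 17.25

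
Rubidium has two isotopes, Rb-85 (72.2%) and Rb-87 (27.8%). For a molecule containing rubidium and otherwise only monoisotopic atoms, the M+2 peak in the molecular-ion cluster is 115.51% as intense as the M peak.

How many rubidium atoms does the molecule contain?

For n independent Rb atoms, I(M+2)/I(M) = n · (abundance Rb-87) / (abundance Rb-85) = n · 0.278/0.722.
n = 1.1551 × 0.722/0.278 = 3.00 ≈ 3

3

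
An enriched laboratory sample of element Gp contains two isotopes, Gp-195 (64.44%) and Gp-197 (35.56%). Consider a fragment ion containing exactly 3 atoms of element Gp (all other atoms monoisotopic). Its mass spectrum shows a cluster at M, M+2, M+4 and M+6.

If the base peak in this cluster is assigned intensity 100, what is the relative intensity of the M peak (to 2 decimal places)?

Term probabilities: M 0.2676, M+2 0.4430, M+4 0.2445, M+6 0.0450. Base peak = M+2.
P(M+2) = C(3,1) × 0.6444^2 × 0.3556^1 = 3 × 0.41525136 × 0.3556 = 0.442990 (base)
P(M) = C(3,0) × 0.6444^3 × 0.3556^0 = 1 × 0.26758798 × 1.0000 = 0.267588
Relative intensity = 0.267588 / 0.442990 × 100 = 60.40

60.40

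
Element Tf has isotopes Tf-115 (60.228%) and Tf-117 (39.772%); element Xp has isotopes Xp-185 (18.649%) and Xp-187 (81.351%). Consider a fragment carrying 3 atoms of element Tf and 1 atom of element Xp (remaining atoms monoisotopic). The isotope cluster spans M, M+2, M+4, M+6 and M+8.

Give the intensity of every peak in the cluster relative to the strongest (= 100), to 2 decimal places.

10.05 : 63.75 : 100.00 : 60.25 : 12.62

Element Tf pattern (n=3): 0.21847177 : 0.43280829 : 0.28580812 : 0.06291183
Element Xp pattern (n=1): 0.18649 : 0.81351
Convolve the two distributions (both contribute in 2-u steps):
  M: 0.21847177×0.18649 = 0.040743
  M+2: 0.21847177×0.81351 + 0.43280829×0.18649 = 0.258443
  M+4: 0.43280829×0.81351 + 0.28580812×0.18649 = 0.405394
  M+6: 0.28580812×0.81351 + 0.06291183×0.18649 = 0.244240
  M+8: 0.06291183×0.81351 = 0.051179
Scale to base peak (0.405394) = 100: 10.05 : 63.75 : 100.00 : 60.25 : 12.62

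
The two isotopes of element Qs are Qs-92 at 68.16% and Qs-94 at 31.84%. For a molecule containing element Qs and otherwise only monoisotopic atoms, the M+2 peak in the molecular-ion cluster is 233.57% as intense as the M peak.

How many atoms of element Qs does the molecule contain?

The M+2/M ratio from n Qs atoms is n · q/p = n · 0.3184/0.6816.
n = 2.3357 × 0.6816/0.3184 = 5.00 ≈ 5

5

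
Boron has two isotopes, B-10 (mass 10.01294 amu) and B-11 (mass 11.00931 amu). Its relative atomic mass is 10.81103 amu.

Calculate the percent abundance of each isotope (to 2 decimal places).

Writing the weighted mean with unknown fraction x of B-10:
10.01294·x + 11.00931·(1 − x) = 10.81103
(10.01294 − 11.00931)·x = 10.81103 − 11.00931
x = -0.19828 / -0.99637 = 0.19900 → 19.90% B-10, 80.10% B-11.

B-10: 19.90%, B-11: 80.10%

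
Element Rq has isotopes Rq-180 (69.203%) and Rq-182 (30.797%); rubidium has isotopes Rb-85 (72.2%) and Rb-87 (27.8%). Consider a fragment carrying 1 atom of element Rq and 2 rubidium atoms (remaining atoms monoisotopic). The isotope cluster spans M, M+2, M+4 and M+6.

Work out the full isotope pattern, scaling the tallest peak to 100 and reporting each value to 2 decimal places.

Element Rq pattern (n=1): 0.69203 : 0.30797
Rubidium pattern (n=2): 0.521284 : 0.401432 : 0.077284
Convolve the two distributions (both contribute in 2-u steps):
  M: 0.69203×0.521284 = 0.360744
  M+2: 0.69203×0.401432 + 0.30797×0.521284 = 0.438343
  M+4: 0.69203×0.077284 + 0.30797×0.401432 = 0.177112
  M+6: 0.30797×0.077284 = 0.023801
Scale to base peak (0.438343) = 100: 82.30 : 100.00 : 40.40 : 5.43

82.30 : 100.00 : 40.40 : 5.43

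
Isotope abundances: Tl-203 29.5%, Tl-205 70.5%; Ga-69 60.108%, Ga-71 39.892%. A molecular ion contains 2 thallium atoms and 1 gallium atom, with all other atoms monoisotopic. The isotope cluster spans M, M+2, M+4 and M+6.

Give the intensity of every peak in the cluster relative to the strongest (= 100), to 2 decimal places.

Thallium pattern (n=2): 0.087025 : 0.41595 : 0.497025
Gallium pattern (n=1): 0.60108 : 0.39892
Convolve the two distributions (both contribute in 2-u steps):
  M: 0.087025×0.60108 = 0.052309
  M+2: 0.087025×0.39892 + 0.41595×0.60108 = 0.284735
  M+4: 0.41595×0.39892 + 0.497025×0.60108 = 0.464683
  M+6: 0.497025×0.39892 = 0.198273
Scale to base peak (0.464683) = 100: 11.26 : 61.28 : 100.00 : 42.67

11.26 : 61.28 : 100.00 : 42.67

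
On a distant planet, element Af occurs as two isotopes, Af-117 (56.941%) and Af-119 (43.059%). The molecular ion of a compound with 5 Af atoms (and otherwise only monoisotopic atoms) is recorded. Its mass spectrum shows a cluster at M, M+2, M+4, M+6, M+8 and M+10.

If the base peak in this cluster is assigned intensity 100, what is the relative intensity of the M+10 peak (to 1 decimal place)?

Term probabilities: M 0.0599, M+2 0.2263, M+4 0.3423, M+6 0.2588, M+8 0.0979, M+10 0.0148. Base peak = M+4.
P(M+4) = C(5,2) × 0.56941^3 × 0.43059^2 = 10 × 0.18461852 × 0.18540775 = 0.342297 (base)
P(M+10) = C(5,5) × 0.56941^0 × 0.43059^5 = 1 × 1.0000 × 0.01480198 = 0.014802
Relative intensity = 0.014802 / 0.342297 × 100 = 4.3

4.3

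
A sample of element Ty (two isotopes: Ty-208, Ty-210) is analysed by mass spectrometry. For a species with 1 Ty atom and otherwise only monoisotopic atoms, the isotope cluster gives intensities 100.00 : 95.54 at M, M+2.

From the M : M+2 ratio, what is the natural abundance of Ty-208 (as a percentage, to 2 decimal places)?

Let p = fractional abundance of Ty-208. I(M+2)/I(M) = [C(1,1)·p^0·(1−p)] / p^1 = 1·(1−p)/p = 95.54/100.00 = 0.9554
(1−p)/p = 0.9554/1 = 0.9554  ⇒  p = 1/(1 + 0.9554) = 0.5114
Ty-208: 51.14%, Ty-210: 48.86%.

51.14%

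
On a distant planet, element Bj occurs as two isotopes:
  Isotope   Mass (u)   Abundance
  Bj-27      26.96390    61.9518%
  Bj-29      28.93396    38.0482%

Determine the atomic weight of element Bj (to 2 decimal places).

27.71 u

Ar = Σ fᵢ·mᵢ = 0.619518 × 26.96390 + 0.380482 × 28.93396
= 16.704621 + 11.008851 = 27.713472 u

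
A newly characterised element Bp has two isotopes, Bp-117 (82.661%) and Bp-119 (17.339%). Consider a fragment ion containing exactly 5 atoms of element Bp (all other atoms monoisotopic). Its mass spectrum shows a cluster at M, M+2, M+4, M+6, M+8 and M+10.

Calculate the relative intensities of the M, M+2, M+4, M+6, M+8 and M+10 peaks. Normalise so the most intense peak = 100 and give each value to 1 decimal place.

The 5 Bp atoms are independent, so intensities follow the terms of (0.82661 + 0.17339)^5.
P(M) = 0.82661^5 = 0.385925
P(M+2) = 5 × 0.82661^4 × 0.17339^1 = 0.404759
P(M+4) = 10 × 0.82661^3 × 0.17339^2 = 0.169805
P(M+6) = 10 × 0.82661^2 × 0.17339^3 = 0.035618
P(M+8) = 5 × 0.82661^1 × 0.17339^4 = 0.003736
P(M+10) = 0.17339^5 = 0.000157
The M+2 peak is largest (0.404759); scaling to 100 gives 95.3 : 100.0 : 42.0 : 8.8 : 0.9 : 0.0.

95.3 : 100.0 : 42.0 : 8.8 : 0.9 : 0.0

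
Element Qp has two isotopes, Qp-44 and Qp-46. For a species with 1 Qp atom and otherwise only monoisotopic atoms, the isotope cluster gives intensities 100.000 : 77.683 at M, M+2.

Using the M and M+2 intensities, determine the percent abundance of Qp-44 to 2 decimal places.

56.28%

If p is the fraction of Qp that is Qp-44, then I(M+2)/I(M) = [C(1,1)·p^0·(1−p)] / p^1 = 1·(1−p)/p = 77.683/100.000 = 0.7768
(1−p)/p = 0.7768/1 = 0.7768  ⇒  p = 1/(1 + 0.7768) = 0.5628
Qp-44: 56.28%, Qp-46: 43.72%.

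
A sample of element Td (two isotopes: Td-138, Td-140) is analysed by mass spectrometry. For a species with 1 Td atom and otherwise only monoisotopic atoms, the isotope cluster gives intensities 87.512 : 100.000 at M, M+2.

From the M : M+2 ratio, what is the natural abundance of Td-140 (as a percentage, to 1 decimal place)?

Write p for the Td-138 fraction. I(M+2)/I(M) = [C(1,1)·p^0·(1−p)] / p^1 = 1·(1−p)/p = 100.000/87.512 = 1.1427
(1−p)/p = 1.1427/1 = 1.1427  ⇒  p = 1/(1 + 1.1427) = 0.4667
Td-138: 46.7%, Td-140: 53.3%.

53.3%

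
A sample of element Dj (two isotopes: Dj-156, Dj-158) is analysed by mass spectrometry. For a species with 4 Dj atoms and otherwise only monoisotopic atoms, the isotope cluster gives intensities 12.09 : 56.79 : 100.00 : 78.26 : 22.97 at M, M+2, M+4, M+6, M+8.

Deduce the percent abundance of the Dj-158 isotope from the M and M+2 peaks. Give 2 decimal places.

Write p for the Dj-156 fraction. I(M+2)/I(M) = [C(4,1)·p^3·(1−p)] / p^4 = 4·(1−p)/p = 56.79/12.09 = 4.6973
(1−p)/p = 4.6973/4 = 1.1743  ⇒  p = 1/(1 + 1.1743) = 0.4599
Dj-156: 45.99%, Dj-158: 54.01%.

54.01%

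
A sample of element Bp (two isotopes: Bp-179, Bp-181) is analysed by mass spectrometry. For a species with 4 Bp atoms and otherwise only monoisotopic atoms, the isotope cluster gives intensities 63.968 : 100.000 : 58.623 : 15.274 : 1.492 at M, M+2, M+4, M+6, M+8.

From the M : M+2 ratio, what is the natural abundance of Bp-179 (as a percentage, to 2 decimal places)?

Write p for the Bp-179 fraction. I(M+2)/I(M) = [C(4,1)·p^3·(1−p)] / p^4 = 4·(1−p)/p = 100.000/63.968 = 1.5633
(1−p)/p = 1.5633/4 = 0.3908  ⇒  p = 1/(1 + 0.3908) = 0.7190
Bp-179: 71.90%, Bp-181: 28.10%.

71.90%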